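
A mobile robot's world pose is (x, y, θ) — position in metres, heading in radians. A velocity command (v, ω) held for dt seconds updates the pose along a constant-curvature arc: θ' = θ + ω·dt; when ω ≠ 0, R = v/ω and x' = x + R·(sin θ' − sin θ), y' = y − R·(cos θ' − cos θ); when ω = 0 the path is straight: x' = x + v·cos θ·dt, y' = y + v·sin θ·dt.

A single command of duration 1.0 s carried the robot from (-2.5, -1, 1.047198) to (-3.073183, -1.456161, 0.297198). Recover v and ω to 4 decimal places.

Δθ = 0.297198 − 1.047198 = -0.750000
ω = Δθ/dt = -0.750000/1.0 = -0.7500
R = Δx/(sin θ' − sin θ) = 1.0000
v = R·ω = 1.0000·-0.7500 = -0.7500

v = -0.7500, ω = -0.7500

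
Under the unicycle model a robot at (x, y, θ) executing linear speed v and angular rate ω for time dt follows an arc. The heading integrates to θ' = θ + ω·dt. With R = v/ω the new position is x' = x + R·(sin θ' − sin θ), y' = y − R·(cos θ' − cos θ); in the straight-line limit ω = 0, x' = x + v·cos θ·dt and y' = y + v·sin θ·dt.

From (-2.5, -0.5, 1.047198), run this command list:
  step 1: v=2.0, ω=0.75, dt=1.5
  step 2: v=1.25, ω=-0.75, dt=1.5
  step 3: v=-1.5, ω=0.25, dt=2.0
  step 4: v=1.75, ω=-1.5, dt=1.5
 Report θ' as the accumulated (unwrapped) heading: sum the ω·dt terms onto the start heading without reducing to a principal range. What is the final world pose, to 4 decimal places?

(-1.5615, 2.1227, -0.7028)

step 1: θ'=2.1722 (R=2.6667) → pose (-2.6106, 2.3421, 2.1722)
step 2: θ'=1.0472 (R=-1.6667) → pose (-2.6798, 4.1185, 1.0472)
step 3: θ'=1.5472 (R=-6.0000) → pose (-3.4819, 1.2600, 1.5472)
step 4: θ'=-0.7028 (R=-1.1667) → pose (-1.5615, 2.1227, -0.7028)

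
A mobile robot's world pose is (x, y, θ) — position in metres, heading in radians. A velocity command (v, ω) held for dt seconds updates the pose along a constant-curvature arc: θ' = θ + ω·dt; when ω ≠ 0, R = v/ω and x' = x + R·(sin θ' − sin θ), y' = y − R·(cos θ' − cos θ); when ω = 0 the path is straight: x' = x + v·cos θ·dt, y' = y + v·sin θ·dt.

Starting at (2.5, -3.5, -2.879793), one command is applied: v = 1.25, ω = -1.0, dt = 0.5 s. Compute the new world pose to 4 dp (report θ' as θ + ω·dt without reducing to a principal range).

(1.8815, -3.5073, -3.3798)

θ' = -2.8798 + -1.0·0.5 = -3.3798
R = v/ω = 1.25/-1.0 = -1.2500
x' = 2.5 + -1.2500·(sin -3.3798 − sin -2.8798) = 1.8815
y' = -3.5 − -1.2500·(cos -3.3798 − cos -2.8798) = -3.5073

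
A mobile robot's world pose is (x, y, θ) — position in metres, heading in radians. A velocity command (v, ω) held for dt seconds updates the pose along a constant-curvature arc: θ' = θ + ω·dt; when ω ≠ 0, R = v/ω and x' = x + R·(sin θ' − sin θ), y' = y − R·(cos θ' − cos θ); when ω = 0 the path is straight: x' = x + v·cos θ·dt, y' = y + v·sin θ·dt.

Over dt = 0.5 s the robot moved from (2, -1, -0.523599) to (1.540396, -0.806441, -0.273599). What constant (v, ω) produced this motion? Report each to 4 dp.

v = -1.0000, ω = 0.5000

Δθ = -0.273599 − -0.523599 = 0.250000
ω = Δθ/dt = 0.250000/0.5 = 0.5000
R = Δx/(sin θ' − sin θ) = -2.0000
v = R·ω = -2.0000·0.5000 = -1.0000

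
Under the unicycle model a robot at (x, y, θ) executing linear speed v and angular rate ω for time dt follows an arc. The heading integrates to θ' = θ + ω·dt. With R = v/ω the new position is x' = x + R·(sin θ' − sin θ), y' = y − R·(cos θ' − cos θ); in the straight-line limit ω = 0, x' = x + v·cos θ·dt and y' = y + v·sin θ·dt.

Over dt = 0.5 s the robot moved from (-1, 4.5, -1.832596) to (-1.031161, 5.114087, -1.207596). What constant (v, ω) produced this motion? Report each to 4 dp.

Δθ = -1.207596 − -1.832596 = 0.625000
ω = Δθ/dt = 0.625000/0.5 = 1.2500
R = −Δy/(cos θ' − cos θ) = -1.0000
v = R·ω = -1.0000·1.2500 = -1.2500

v = -1.2500, ω = 1.2500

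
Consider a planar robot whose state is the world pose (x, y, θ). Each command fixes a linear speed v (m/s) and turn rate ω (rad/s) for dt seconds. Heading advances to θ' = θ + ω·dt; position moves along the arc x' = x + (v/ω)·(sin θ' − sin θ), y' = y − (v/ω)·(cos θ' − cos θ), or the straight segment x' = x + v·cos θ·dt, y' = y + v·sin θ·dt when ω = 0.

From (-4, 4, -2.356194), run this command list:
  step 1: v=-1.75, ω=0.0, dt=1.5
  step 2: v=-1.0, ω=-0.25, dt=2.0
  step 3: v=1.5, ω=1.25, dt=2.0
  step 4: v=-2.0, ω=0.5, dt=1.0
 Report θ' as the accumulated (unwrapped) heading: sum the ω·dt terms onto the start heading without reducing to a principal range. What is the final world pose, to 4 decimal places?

step 1: θ'=-2.3562 (straight) → pose (-2.1438, 5.8562, -2.3562)
step 2: θ'=-2.8562 (R=4.0000) → pose (-0.4416, 6.8659, -2.8562)
step 3: θ'=-0.3562 (R=1.2000) → pose (-0.5222, 4.5898, -0.3562)
step 4: θ'=0.1438 (R=-4.0000) → pose (-2.4903, 4.7996, 0.1438)

(-2.4903, 4.7996, 0.1438)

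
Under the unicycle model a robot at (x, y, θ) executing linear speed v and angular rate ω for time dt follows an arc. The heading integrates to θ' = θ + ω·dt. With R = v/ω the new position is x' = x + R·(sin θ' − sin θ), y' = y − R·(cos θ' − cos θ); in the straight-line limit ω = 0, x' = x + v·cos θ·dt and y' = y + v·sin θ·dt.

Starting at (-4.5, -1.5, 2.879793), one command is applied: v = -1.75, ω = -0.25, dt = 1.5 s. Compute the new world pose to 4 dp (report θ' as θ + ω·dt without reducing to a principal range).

(-2.1494, -2.6335, 2.5048)

θ' = 2.8798 + -0.25·1.5 = 2.5048
R = v/ω = -1.75/-0.25 = 7.0000
x' = -4.5 + 7.0000·(sin 2.5048 − sin 2.8798) = -2.1494
y' = -1.5 − 7.0000·(cos 2.5048 − cos 2.8798) = -2.6335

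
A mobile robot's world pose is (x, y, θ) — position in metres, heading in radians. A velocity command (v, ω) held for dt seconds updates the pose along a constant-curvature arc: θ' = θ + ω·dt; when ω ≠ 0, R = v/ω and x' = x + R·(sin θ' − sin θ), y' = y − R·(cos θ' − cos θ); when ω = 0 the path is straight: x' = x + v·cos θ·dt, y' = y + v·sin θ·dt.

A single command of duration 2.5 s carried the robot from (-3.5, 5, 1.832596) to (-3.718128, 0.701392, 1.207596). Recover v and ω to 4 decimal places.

Δθ = 1.207596 − 1.832596 = -0.625000
ω = Δθ/dt = -0.625000/2.5 = -0.2500
R = −Δy/(cos θ' − cos θ) = 7.0000
v = R·ω = 7.0000·-0.2500 = -1.7500

v = -1.7500, ω = -0.2500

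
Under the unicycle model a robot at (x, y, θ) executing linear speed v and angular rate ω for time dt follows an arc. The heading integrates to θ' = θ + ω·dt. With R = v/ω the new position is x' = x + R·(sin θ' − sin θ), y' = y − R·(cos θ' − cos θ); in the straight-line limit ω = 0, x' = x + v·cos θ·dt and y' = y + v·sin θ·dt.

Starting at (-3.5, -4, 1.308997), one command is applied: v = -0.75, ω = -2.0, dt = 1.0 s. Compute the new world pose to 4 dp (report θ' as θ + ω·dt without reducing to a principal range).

(-4.1012, -4.1919, -0.6910)

θ' = 1.3090 + -2.0·1.0 = -0.6910
R = v/ω = -0.75/-2.0 = 0.3750
x' = -3.5 + 0.3750·(sin -0.6910 − sin 1.3090) = -4.1012
y' = -4 − 0.3750·(cos -0.6910 − cos 1.3090) = -4.1919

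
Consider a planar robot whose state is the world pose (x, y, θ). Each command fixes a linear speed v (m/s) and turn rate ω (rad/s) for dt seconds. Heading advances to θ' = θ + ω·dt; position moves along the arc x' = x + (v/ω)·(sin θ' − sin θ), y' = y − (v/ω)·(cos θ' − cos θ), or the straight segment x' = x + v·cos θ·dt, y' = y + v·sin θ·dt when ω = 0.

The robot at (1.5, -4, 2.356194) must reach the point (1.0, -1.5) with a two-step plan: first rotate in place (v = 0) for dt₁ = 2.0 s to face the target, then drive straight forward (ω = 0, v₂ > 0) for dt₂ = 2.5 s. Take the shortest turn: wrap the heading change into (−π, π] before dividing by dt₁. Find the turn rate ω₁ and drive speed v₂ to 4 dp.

ω₁ = -0.2940, v₂ = 1.0198

heading to target = atan2(-1.5−-4, 1−1.5) = 1.7682
Δθ = wrap(1.7682 − 2.3562) = -0.5880; ω₁ = Δθ/dt₁ = -0.2940
distance = √((1−1.5)² + (-1.5−-4)²) = 2.5495; v₂ = distance/dt₂ = 1.0198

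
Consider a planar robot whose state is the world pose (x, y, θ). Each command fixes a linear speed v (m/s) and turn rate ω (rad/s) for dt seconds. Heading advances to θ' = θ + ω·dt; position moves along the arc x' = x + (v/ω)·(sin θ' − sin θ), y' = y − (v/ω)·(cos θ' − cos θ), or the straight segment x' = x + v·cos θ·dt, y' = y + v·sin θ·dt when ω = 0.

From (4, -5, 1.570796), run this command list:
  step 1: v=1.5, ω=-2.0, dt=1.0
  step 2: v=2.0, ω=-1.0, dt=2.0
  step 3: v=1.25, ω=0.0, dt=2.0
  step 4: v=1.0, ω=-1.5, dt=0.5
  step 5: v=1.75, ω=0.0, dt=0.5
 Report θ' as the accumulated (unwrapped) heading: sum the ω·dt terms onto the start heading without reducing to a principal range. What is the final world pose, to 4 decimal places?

(2.3099, -9.4131, -3.1792)

step 1: θ'=-0.4292 (R=-0.7500) → pose (5.0621, -4.3180, -0.4292)
step 2: θ'=-2.4292 (R=-2.0000) → pose (5.5371, -7.6502, -2.4292)
step 3: θ'=-2.4292 (straight) → pose (3.6451, -9.2843, -2.4292)
step 4: θ'=-3.1792 (R=-0.6667) → pose (3.1843, -9.4460, -3.1792)
step 5: θ'=-3.1792 (straight) → pose (2.3099, -9.4131, -3.1792)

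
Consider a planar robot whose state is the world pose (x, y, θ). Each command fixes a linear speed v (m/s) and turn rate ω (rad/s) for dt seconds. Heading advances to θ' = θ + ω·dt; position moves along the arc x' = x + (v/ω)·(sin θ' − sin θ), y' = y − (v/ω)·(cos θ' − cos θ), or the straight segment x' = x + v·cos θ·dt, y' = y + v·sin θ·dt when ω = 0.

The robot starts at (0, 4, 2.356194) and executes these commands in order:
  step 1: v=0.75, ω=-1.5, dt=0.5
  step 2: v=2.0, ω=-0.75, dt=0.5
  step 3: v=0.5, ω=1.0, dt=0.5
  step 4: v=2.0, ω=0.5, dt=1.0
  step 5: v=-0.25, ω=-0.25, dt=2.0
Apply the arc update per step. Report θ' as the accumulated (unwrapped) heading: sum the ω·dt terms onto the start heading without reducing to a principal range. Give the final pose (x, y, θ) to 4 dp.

(-0.5656, 6.9261, 1.7312)

step 1: θ'=1.6062 (R=-0.5000) → pose (-0.1461, 4.3359, 1.6062)
step 2: θ'=1.2312 (R=-2.6667) → pose (0.0045, 5.3185, 1.2312)
step 3: θ'=1.7312 (R=0.5000) → pose (0.0266, 5.5649, 1.7312)
step 4: θ'=2.2312 (R=4.0000) → pose (-0.7630, 7.3798, 2.2312)
step 5: θ'=1.7312 (R=1.0000) → pose (-0.5656, 6.9261, 1.7312)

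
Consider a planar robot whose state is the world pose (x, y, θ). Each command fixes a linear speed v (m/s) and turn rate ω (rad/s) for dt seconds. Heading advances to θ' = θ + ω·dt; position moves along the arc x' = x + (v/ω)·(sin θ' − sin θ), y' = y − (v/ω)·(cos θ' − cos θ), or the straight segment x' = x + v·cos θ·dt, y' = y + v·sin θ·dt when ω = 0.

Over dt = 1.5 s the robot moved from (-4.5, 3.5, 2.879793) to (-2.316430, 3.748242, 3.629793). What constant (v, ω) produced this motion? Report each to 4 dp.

Δθ = 3.629793 − 2.879793 = 0.750000
ω = Δθ/dt = 0.750000/1.5 = 0.5000
R = Δx/(sin θ' − sin θ) = -3.0000
v = R·ω = -3.0000·0.5000 = -1.5000

v = -1.5000, ω = 0.5000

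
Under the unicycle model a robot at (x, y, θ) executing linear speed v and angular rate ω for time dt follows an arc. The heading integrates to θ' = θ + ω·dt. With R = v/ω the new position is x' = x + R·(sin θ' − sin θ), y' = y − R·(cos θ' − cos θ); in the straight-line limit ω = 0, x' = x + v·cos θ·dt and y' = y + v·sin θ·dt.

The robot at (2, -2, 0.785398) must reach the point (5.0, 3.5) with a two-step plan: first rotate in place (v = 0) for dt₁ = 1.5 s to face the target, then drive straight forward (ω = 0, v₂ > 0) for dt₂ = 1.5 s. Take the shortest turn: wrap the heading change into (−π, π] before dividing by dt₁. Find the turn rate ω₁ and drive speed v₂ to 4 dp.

ω₁ = 0.1907, v₂ = 4.1767

heading to target = atan2(3.5−-2, 5−2) = 1.0714
Δθ = wrap(1.0714 − 0.7854) = 0.2861; ω₁ = Δθ/dt₁ = 0.1907
distance = √((5−2)² + (3.5−-2)²) = 6.2650; v₂ = distance/dt₂ = 4.1767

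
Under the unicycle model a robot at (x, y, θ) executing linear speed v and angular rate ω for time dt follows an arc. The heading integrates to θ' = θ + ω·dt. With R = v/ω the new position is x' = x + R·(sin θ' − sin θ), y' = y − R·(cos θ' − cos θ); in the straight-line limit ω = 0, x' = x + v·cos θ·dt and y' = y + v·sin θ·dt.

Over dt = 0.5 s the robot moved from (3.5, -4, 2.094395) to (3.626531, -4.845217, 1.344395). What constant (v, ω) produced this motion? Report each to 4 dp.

Δθ = 1.344395 − 2.094395 = -0.750000
ω = Δθ/dt = -0.750000/0.5 = -1.5000
R = −Δy/(cos θ' − cos θ) = 1.1667
v = R·ω = 1.1667·-1.5000 = -1.7500

v = -1.7500, ω = -1.5000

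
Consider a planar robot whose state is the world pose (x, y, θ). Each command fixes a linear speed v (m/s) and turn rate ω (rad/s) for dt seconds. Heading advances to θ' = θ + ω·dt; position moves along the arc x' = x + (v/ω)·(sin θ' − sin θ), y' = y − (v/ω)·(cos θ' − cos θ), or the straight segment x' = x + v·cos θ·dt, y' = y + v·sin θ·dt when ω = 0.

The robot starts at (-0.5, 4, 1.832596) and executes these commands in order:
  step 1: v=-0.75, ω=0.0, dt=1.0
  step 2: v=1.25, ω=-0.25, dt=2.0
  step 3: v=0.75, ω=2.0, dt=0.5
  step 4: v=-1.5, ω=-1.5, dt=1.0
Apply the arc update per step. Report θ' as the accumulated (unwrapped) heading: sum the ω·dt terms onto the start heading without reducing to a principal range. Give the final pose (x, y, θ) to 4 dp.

step 1: θ'=1.8326 (straight) → pose (-0.3059, 3.2756, 1.8326)
step 2: θ'=1.3326 (R=-5.0000) → pose (-0.3351, 5.7494, 1.3326)
step 3: θ'=2.3326 (R=0.3750) → pose (-0.4281, 6.0967, 2.3326)
step 4: θ'=0.8326 (R=1.0000) → pose (-0.4121, 4.7336, 0.8326)

(-0.4121, 4.7336, 0.8326)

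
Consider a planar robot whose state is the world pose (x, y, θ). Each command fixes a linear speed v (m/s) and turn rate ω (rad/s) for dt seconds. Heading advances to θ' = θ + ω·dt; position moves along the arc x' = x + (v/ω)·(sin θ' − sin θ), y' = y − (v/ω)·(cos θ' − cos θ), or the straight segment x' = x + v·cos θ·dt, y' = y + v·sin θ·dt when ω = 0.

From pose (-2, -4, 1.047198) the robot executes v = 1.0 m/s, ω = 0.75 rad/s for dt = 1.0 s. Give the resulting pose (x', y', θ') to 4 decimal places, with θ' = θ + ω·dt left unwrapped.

(-1.8554, -3.0340, 1.7972)

θ' = 1.0472 + 0.75·1.0 = 1.7972
R = v/ω = 1.0/0.75 = 1.3333
x' = -2 + 1.3333·(sin 1.7972 − sin 1.0472) = -1.8554
y' = -4 − 1.3333·(cos 1.7972 − cos 1.0472) = -3.0340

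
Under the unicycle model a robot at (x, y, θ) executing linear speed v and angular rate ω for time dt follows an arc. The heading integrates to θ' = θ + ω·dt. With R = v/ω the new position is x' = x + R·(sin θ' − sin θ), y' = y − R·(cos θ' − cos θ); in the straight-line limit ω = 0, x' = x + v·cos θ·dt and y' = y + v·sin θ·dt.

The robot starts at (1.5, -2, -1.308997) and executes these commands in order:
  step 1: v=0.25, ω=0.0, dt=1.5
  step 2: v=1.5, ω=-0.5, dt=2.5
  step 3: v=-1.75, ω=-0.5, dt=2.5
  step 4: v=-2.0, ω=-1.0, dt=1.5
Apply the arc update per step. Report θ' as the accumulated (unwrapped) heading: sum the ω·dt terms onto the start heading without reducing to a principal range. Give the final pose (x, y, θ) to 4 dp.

step 1: θ'=-1.3090 (straight) → pose (1.5971, -2.3622, -1.3090)
step 2: θ'=-2.5590 (R=-3.0000) → pose (0.3499, -5.6438, -2.5590)
step 3: θ'=-3.8090 (R=3.5000) → pose (4.4419, -5.8174, -3.8090)
step 4: θ'=-5.3090 (R=2.0000) → pose (4.8585, -8.5120, -5.3090)

(4.8585, -8.5120, -5.3090)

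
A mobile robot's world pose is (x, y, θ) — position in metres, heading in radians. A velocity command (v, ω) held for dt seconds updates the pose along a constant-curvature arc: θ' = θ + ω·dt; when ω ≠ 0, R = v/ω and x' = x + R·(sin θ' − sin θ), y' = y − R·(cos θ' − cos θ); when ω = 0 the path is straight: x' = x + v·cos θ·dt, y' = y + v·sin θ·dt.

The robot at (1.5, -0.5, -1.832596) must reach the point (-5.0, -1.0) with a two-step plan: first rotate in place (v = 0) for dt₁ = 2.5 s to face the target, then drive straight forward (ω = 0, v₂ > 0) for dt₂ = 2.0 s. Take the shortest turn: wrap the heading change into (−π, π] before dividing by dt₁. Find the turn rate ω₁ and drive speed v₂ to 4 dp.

ω₁ = -0.4929, v₂ = 3.2596

heading to target = atan2(-1−-0.5, -5−1.5) = -3.0648
Δθ = wrap(-3.0648 − -1.8326) = -1.2322; ω₁ = Δθ/dt₁ = -0.4929
distance = √((-5−1.5)² + (-1−-0.5)²) = 6.5192; v₂ = distance/dt₂ = 3.2596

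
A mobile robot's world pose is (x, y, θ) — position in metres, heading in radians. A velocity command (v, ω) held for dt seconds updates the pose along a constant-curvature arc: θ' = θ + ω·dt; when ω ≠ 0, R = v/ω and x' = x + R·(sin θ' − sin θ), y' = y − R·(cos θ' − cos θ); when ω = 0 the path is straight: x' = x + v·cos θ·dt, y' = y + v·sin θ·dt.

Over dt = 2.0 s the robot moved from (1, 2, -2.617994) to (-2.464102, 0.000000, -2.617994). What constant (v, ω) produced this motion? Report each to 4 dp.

Δθ = -2.617994 − -2.617994 = 0.000000
ω = Δθ/dt = 0.000000/2.0 = 0.0000
ω = 0 → v = (Δx·cos θ + Δy·sin θ)/dt = 2.0000

v = 2.0000, ω = 0.0000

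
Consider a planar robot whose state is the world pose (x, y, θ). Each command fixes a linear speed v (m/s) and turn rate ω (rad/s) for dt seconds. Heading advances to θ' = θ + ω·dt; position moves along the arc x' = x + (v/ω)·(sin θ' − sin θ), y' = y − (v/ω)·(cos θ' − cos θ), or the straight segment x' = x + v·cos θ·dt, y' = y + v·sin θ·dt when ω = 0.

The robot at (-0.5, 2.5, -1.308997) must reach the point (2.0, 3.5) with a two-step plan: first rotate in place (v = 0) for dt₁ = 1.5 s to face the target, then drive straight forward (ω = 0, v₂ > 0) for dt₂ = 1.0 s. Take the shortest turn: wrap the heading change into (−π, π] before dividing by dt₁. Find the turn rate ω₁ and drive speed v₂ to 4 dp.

heading to target = atan2(3.5−2.5, 2−-0.5) = 0.3805
Δθ = wrap(0.3805 − -1.3090) = 1.6895; ω₁ = Δθ/dt₁ = 1.1263
distance = √((2−-0.5)² + (3.5−2.5)²) = 2.6926; v₂ = distance/dt₂ = 2.6926

ω₁ = 1.1263, v₂ = 2.6926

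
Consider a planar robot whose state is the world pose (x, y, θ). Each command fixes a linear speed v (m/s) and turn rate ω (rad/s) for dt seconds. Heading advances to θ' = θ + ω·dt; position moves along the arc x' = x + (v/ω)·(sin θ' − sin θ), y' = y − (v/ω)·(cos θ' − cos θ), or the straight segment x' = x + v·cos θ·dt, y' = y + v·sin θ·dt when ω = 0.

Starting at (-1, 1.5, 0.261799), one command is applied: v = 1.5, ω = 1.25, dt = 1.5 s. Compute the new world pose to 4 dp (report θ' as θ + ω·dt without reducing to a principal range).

(-0.2977, 3.3026, 2.1368)

θ' = 0.2618 + 1.25·1.5 = 2.1368
R = v/ω = 1.5/1.25 = 1.2000
x' = -1 + 1.2000·(sin 2.1368 − sin 0.2618) = -0.2977
y' = 1.5 − 1.2000·(cos 2.1368 − cos 0.2618) = 3.3026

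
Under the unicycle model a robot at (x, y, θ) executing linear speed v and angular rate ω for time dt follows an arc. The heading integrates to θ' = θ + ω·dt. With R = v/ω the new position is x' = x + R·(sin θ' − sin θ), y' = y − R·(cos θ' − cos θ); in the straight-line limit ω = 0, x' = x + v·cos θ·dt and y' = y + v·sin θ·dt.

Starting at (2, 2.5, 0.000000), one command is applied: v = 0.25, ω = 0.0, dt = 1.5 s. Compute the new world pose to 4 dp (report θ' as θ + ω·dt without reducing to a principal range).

(2.3750, 2.5000, 0.0000)

θ' = 0.0000 + 0.0·1.5 = 0.0000
ω = 0 → straight: x' = 2 + 0.25·cos(0.0000)·1.5 = 2.3750
y' = 2.5 + 0.25·sin(0.0000)·1.5 = 2.5000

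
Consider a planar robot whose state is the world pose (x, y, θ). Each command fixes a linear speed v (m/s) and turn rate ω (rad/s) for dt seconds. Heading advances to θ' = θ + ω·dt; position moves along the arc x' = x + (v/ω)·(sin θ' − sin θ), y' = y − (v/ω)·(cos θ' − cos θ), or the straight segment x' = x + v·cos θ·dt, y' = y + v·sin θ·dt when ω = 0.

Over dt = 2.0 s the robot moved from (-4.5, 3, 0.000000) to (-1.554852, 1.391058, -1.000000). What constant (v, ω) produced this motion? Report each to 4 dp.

Δθ = -1.000000 − 0.000000 = -1.000000
ω = Δθ/dt = -1.000000/2.0 = -0.5000
R = Δx/(sin θ' − sin θ) = -3.5000
v = R·ω = -3.5000·-0.5000 = 1.7500

v = 1.7500, ω = -0.5000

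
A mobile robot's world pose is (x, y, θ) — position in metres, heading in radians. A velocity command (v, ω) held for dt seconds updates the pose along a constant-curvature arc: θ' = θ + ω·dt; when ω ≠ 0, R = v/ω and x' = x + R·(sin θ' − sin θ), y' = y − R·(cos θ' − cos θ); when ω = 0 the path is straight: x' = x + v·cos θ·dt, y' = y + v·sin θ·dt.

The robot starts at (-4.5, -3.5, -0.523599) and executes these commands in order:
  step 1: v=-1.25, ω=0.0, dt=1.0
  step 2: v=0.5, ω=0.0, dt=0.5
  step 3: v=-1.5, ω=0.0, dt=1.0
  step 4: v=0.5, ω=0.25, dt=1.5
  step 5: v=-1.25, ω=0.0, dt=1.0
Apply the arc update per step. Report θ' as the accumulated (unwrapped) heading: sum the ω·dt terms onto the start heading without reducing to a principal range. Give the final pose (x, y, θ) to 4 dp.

step 1: θ'=-0.5236 (straight) → pose (-5.5825, -2.8750, -0.5236)
step 2: θ'=-0.5236 (straight) → pose (-5.3660, -3.0000, -0.5236)
step 3: θ'=-0.5236 (straight) → pose (-6.6651, -2.2500, -0.5236)
step 4: θ'=-0.1486 (R=2.0000) → pose (-5.9612, -2.4959, -0.1486)
step 5: θ'=-0.1486 (straight) → pose (-7.1974, -2.3108, -0.1486)

(-7.1974, -2.3108, -0.1486)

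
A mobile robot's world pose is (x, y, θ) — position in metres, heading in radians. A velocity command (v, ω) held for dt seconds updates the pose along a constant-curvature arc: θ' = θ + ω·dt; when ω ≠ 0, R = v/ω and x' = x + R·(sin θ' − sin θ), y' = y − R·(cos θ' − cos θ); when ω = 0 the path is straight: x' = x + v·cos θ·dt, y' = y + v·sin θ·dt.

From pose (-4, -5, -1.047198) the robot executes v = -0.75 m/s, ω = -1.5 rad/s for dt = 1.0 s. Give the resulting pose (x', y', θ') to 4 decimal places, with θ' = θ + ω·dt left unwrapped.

(-3.8470, -4.3358, -2.5472)

θ' = -1.0472 + -1.5·1.0 = -2.5472
R = v/ω = -0.75/-1.5 = 0.5000
x' = -4 + 0.5000·(sin -2.5472 − sin -1.0472) = -3.8470
y' = -5 − 0.5000·(cos -2.5472 − cos -1.0472) = -4.3358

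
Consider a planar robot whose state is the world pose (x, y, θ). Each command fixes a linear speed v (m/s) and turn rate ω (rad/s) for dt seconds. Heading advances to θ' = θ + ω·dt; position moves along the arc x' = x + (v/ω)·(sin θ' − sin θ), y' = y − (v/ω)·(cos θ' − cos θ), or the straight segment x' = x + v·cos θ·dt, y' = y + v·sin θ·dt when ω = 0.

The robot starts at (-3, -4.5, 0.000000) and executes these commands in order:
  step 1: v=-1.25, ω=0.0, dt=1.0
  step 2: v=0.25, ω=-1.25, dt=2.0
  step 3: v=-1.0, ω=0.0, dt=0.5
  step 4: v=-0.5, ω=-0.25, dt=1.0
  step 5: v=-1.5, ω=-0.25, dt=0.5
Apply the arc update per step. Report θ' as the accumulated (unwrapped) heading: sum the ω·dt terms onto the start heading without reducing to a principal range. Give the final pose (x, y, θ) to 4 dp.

(-2.5868, -4.0724, -2.8750)

step 1: θ'=0.0000 (straight) → pose (-4.2500, -4.5000, 0.0000)
step 2: θ'=-2.5000 (R=-0.2000) → pose (-4.1303, -4.8602, -2.5000)
step 3: θ'=-2.5000 (straight) → pose (-3.7297, -4.5610, -2.5000)
step 4: θ'=-2.7500 (R=2.0000) → pose (-3.2961, -4.3147, -2.7500)
step 5: θ'=-2.8750 (R=6.0000) → pose (-2.5868, -4.0724, -2.8750)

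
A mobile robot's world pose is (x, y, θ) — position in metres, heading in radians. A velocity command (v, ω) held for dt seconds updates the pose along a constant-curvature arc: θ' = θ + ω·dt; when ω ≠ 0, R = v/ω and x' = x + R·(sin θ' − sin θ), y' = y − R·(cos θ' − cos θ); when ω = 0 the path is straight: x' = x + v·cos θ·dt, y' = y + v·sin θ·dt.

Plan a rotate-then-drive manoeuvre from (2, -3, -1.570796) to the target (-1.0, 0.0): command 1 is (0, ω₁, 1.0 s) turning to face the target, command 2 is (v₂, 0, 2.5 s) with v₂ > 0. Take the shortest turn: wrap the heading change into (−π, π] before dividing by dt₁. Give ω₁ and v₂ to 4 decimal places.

ω₁ = -2.3562, v₂ = 1.6971

heading to target = atan2(0−-3, -1−2) = 2.3562
Δθ = wrap(2.3562 − -1.5708) = -2.3562; ω₁ = Δθ/dt₁ = -2.3562
distance = √((-1−2)² + (0−-3)²) = 4.2426; v₂ = distance/dt₂ = 1.6971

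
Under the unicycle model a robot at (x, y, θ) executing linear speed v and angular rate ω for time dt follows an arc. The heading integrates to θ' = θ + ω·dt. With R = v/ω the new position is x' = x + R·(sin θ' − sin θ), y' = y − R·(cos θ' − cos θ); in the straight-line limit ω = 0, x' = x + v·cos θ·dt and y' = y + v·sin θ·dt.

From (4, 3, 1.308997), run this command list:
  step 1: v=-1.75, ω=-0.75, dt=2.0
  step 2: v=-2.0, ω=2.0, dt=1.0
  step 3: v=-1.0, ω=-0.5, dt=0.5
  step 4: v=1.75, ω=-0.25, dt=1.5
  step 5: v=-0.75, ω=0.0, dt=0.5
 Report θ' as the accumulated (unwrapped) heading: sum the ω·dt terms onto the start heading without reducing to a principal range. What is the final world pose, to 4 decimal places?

(0.5731, 1.8104, 1.1840)

step 1: θ'=-0.1910 (R=2.3333) → pose (1.3032, 1.3130, -0.1910)
step 2: θ'=1.8090 (R=-1.0000) → pose (0.1416, 0.0952, 1.8090)
step 3: θ'=1.5590 (R=2.0000) → pose (0.1979, -0.4003, 1.5590)
step 4: θ'=1.1840 (R=-7.0000) → pose (0.7146, 2.1577, 1.1840)
step 5: θ'=1.1840 (straight) → pose (0.5731, 1.8104, 1.1840)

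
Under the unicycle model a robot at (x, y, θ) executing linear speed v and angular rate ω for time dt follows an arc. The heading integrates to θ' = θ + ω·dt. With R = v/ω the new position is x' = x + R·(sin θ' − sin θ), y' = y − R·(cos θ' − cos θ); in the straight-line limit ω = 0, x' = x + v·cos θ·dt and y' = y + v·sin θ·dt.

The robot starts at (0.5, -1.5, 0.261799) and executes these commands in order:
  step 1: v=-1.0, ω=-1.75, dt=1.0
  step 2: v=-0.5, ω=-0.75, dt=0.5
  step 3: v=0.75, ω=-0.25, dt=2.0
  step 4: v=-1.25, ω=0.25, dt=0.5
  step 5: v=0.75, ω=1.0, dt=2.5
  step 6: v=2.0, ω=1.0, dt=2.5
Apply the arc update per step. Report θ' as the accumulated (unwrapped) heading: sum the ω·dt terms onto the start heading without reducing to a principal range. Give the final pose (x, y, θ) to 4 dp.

(0.4659, 1.0468, 2.7618)

step 1: θ'=-1.4882 (R=0.5714) → pose (-0.2174, -0.9952, -1.4882)
step 2: θ'=-1.8632 (R=0.6667) → pose (-0.1914, -0.7480, -1.8632)
step 3: θ'=-2.3632 (R=-3.0000) → pose (-0.9576, -2.0194, -2.3632)
step 4: θ'=-2.2382 (R=-5.0000) → pose (-0.5411, -1.5539, -2.2382)
step 5: θ'=0.2618 (R=0.7500) → pose (0.2421, -2.7426, 0.2618)
step 6: θ'=2.7618 (R=2.0000) → pose (0.4659, 1.0468, 2.7618)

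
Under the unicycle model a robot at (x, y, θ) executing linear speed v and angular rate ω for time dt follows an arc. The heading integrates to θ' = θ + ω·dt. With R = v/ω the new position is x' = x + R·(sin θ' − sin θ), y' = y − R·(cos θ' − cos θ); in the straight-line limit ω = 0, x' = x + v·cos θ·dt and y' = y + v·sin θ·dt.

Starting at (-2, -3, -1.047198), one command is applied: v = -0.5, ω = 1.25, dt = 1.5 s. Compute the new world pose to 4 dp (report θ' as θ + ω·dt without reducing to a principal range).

θ' = -1.0472 + 1.25·1.5 = 0.8278
R = v/ω = -0.5/1.25 = -0.4000
x' = -2 + -0.4000·(sin 0.8278 − sin -1.0472) = -2.6410
y' = -3 − -0.4000·(cos 0.8278 − cos -1.0472) = -2.9294

(-2.6410, -2.9294, 0.8278)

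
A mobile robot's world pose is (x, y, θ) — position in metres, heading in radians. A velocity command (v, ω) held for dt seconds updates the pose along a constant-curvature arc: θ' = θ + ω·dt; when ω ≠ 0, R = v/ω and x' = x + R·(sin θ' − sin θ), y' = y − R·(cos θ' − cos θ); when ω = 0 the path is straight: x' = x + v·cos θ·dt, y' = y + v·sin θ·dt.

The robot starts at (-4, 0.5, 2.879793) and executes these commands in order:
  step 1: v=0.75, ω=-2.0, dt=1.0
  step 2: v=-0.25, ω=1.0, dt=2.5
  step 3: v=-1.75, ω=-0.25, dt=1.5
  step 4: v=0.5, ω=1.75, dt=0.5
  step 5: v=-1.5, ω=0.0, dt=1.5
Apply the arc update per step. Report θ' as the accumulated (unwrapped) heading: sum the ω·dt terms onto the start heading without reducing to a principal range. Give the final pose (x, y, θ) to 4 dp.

(0.0991, 2.2736, 3.8798)

step 1: θ'=0.8798 (R=-0.3750) → pose (-4.1919, 1.1012, 0.8798)
step 2: θ'=3.3798 (R=-0.2500) → pose (-3.9403, 0.6989, 3.3798)
step 3: θ'=3.0048 (R=7.0000) → pose (-1.3340, 0.8312, 3.0048)
step 4: θ'=3.8798 (R=0.2857) → pose (-1.5652, 0.7595, 3.8798)
step 5: θ'=3.8798 (straight) → pose (0.0991, 2.2736, 3.8798)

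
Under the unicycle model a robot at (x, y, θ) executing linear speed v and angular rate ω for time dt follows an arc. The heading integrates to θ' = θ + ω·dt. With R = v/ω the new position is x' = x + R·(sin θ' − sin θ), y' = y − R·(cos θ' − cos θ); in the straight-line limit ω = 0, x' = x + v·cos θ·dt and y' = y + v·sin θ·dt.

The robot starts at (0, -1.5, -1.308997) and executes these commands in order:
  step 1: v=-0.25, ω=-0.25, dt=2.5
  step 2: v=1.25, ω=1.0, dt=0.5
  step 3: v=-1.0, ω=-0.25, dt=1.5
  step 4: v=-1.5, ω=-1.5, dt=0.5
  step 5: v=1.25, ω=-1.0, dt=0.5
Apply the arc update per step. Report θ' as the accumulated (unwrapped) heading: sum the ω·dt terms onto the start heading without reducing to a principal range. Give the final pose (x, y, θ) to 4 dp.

step 1: θ'=-1.9340 (R=1.0000) → pose (0.0312, -0.8859, -1.9340)
step 2: θ'=-1.4340 (R=1.2500) → pose (-0.0387, -1.5005, -1.4340)
step 3: θ'=-1.8090 (R=4.0000) → pose (0.0369, -0.0112, -1.8090)
step 4: θ'=-2.5590 (R=1.0000) → pose (0.4584, 0.5879, -2.5590)
step 5: θ'=-3.0590 (R=-1.2500) → pose (-0.1262, 0.3860, -3.0590)

(-0.1262, 0.3860, -3.0590)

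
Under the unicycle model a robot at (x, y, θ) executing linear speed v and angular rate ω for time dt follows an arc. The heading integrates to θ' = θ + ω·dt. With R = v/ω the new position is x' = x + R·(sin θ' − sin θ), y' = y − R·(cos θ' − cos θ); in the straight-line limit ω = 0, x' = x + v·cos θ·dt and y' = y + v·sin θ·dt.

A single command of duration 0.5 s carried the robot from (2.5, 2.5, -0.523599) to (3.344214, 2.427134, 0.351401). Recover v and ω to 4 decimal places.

v = 1.7500, ω = 1.7500

Δθ = 0.351401 − -0.523599 = 0.875000
ω = Δθ/dt = 0.875000/0.5 = 1.7500
R = Δx/(sin θ' − sin θ) = 1.0000
v = R·ω = 1.0000·1.7500 = 1.7500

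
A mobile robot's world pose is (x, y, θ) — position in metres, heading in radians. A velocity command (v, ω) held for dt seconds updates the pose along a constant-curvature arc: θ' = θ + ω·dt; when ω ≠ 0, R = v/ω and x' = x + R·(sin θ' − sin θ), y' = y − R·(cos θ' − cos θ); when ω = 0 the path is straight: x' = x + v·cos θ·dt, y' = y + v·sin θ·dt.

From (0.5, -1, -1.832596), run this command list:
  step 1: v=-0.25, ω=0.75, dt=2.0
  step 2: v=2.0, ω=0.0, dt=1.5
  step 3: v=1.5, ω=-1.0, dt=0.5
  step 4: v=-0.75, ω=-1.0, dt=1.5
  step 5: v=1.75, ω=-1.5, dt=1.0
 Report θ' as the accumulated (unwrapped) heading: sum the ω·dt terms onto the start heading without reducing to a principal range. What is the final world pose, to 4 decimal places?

(2.1666, -1.0579, -3.8326)

step 1: θ'=-0.3326 (R=-0.3333) → pose (0.2869, -0.5987, -0.3326)
step 2: θ'=-0.3326 (straight) → pose (3.1225, -1.5782, -0.3326)
step 3: θ'=-0.8326 (R=-1.5000) → pose (3.7422, -1.9865, -0.8326)
step 4: θ'=-2.3326 (R=0.7500) → pose (3.7543, -0.9641, -2.3326)
step 5: θ'=-3.8326 (R=-1.1667) → pose (2.1666, -1.0579, -3.8326)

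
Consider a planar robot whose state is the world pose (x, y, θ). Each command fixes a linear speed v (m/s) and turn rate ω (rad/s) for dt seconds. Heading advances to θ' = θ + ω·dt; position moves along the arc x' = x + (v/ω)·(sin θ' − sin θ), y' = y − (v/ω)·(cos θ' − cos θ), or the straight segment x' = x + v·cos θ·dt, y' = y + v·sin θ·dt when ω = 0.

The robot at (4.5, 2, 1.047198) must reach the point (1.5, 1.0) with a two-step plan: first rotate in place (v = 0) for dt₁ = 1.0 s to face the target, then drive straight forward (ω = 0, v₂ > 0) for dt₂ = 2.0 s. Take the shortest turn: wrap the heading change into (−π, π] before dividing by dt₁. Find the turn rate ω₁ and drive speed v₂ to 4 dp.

heading to target = atan2(1−2, 1.5−4.5) = -2.8198
Δθ = wrap(-2.8198 − 1.0472) = 2.4161; ω₁ = Δθ/dt₁ = 2.4161
distance = √((1.5−4.5)² + (1−2)²) = 3.1623; v₂ = distance/dt₂ = 1.5811

ω₁ = 2.4161, v₂ = 1.5811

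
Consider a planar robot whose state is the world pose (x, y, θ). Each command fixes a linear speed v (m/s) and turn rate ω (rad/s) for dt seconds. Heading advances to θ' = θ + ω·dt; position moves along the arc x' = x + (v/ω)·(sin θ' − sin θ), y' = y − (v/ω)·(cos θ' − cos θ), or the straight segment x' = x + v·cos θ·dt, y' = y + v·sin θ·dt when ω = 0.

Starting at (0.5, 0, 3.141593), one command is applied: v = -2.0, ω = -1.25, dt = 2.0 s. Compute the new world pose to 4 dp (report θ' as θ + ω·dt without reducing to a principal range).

θ' = 3.1416 + -1.25·2.0 = 0.6416
R = v/ω = -2.0/-1.25 = 1.6000
x' = 0.5 + 1.6000·(sin 0.6416 − sin 3.1416) = 1.4576
y' = 0 − 1.6000·(cos 0.6416 − cos 3.1416) = -2.8818

(1.4576, -2.8818, 0.6416)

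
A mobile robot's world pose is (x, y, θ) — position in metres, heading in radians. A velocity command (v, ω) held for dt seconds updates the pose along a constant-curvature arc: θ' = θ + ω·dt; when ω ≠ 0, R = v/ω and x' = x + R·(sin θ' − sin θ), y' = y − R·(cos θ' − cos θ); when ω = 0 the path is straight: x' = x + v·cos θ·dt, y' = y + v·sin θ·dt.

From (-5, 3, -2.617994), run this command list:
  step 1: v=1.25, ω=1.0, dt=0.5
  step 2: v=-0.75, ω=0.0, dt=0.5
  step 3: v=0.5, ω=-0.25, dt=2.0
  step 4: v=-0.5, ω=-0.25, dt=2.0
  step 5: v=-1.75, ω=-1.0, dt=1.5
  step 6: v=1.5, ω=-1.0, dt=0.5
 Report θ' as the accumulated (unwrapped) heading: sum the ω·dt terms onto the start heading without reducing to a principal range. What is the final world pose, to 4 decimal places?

(-3.1040, 1.6127, -5.1180)

step 1: θ'=-2.1180 (R=1.2500) → pose (-5.4425, 2.5678, -2.1180)
step 2: θ'=-2.1180 (straight) → pose (-5.2474, 2.8881, -2.1180)
step 3: θ'=-2.6180 (R=-2.0000) → pose (-5.9553, 2.1966, -2.6180)
step 4: θ'=-3.1180 (R=2.0000) → pose (-5.0025, 2.4640, -3.1180)
step 5: θ'=-4.6180 (R=1.7500) → pose (-3.2190, 0.8794, -4.6180)
step 6: θ'=-5.1180 (R=-1.5000) → pose (-3.1040, 1.6127, -5.1180)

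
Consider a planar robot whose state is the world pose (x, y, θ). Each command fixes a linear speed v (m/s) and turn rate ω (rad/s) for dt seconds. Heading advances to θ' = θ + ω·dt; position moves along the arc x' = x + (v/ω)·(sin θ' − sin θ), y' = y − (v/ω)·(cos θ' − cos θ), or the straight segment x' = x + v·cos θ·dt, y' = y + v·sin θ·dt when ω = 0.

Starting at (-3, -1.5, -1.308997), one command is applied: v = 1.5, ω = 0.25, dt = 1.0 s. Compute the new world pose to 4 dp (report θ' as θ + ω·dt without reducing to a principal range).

(-2.4356, -2.8856, -1.0590)

θ' = -1.3090 + 0.25·1.0 = -1.0590
R = v/ω = 1.5/0.25 = 6.0000
x' = -3 + 6.0000·(sin -1.0590 − sin -1.3090) = -2.4356
y' = -1.5 − 6.0000·(cos -1.0590 − cos -1.3090) = -2.8856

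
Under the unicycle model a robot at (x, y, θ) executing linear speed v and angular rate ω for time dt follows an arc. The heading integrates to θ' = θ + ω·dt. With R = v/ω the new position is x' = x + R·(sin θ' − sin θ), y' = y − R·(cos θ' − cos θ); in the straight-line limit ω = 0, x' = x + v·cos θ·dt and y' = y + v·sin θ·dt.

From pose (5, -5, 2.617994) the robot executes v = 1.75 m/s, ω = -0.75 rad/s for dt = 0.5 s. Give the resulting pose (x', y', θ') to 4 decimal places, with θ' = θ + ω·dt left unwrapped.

(4.3409, -4.4323, 2.2430)

θ' = 2.6180 + -0.75·0.5 = 2.2430
R = v/ω = 1.75/-0.75 = -2.3333
x' = 5 + -2.3333·(sin 2.2430 − sin 2.6180) = 4.3409
y' = -5 − -2.3333·(cos 2.2430 − cos 2.6180) = -4.4323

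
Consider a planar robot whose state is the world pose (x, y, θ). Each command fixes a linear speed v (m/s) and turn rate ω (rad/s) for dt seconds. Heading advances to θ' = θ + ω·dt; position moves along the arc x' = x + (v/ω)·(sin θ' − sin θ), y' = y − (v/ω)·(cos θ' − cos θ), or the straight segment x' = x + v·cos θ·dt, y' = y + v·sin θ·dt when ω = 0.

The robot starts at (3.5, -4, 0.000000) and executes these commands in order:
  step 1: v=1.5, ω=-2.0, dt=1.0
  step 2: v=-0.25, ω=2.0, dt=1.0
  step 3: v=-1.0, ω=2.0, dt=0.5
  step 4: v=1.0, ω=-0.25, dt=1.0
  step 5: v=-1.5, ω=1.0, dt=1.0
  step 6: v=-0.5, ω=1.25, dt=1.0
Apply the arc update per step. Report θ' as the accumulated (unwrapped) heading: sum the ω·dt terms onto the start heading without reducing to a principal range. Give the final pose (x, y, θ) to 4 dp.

step 1: θ'=-2.0000 (R=-0.7500) → pose (4.1820, -5.0621, -2.0000)
step 2: θ'=0.0000 (R=-0.1250) → pose (4.0683, -4.8851, 0.0000)
step 3: θ'=1.0000 (R=-0.5000) → pose (3.6476, -5.1149, 1.0000)
step 4: θ'=0.7500 (R=-4.0000) → pose (4.2869, -4.3494, 0.7500)
step 5: θ'=1.7500 (R=-1.5000) → pose (3.8334, -5.7143, 1.7500)
step 6: θ'=3.0000 (R=-0.4000) → pose (4.1705, -6.0390, 3.0000)

(4.1705, -6.0390, 3.0000)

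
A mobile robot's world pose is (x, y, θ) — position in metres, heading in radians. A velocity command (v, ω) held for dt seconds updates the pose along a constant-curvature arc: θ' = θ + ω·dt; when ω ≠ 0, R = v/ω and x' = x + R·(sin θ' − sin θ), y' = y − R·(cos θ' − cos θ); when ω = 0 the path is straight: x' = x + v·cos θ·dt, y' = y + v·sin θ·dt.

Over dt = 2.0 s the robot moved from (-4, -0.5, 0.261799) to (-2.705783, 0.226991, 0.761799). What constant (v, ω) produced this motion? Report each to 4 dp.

v = 0.7500, ω = 0.2500

Δθ = 0.761799 − 0.261799 = 0.500000
ω = Δθ/dt = 0.500000/2.0 = 0.2500
R = Δx/(sin θ' − sin θ) = 3.0000
v = R·ω = 3.0000·0.2500 = 0.7500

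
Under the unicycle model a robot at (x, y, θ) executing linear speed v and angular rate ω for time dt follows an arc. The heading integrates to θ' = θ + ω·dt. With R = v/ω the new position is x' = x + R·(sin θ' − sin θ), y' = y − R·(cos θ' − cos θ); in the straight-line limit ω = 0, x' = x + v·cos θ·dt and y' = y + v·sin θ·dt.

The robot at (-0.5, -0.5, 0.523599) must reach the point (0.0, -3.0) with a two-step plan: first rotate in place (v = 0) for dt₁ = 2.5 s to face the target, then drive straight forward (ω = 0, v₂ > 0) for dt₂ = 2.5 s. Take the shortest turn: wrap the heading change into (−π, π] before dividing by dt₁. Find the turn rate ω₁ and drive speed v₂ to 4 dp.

heading to target = atan2(-3−-0.5, 0−-0.5) = -1.3734
Δθ = wrap(-1.3734 − 0.5236) = -1.8970; ω₁ = Δθ/dt₁ = -0.7588
distance = √((0−-0.5)² + (-3−-0.5)²) = 2.5495; v₂ = distance/dt₂ = 1.0198

ω₁ = -0.7588, v₂ = 1.0198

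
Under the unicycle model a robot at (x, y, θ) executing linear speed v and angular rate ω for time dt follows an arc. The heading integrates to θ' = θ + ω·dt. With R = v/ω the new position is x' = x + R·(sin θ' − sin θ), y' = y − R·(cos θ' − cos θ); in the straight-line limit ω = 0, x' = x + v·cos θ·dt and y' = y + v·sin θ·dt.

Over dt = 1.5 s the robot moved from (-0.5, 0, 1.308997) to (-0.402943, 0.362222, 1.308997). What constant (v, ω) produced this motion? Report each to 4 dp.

Δθ = 1.308997 − 1.308997 = 0.000000
ω = Δθ/dt = 0.000000/1.5 = 0.0000
ω = 0 → v = (Δx·cos θ + Δy·sin θ)/dt = 0.2500

v = 0.2500, ω = 0.0000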